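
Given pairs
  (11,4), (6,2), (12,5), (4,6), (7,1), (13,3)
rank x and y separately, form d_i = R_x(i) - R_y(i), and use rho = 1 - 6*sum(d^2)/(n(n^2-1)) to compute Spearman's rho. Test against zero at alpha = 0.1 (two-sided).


Step 1: Rank x and y separately (midranks; no ties here).
rank(x): 11->4, 6->2, 12->5, 4->1, 7->3, 13->6
rank(y): 4->4, 2->2, 5->5, 6->6, 1->1, 3->3
Step 2: d_i = R_x(i) - R_y(i); compute d_i^2.
  (4-4)^2=0, (2-2)^2=0, (5-5)^2=0, (1-6)^2=25, (3-1)^2=4, (6-3)^2=9
sum(d^2) = 38.
Step 3: rho = 1 - 6*38 / (6*(6^2 - 1)) = 1 - 228/210 = -0.085714.
Step 4: Under H0, t = rho * sqrt((n-2)/(1-rho^2)) = -0.1721 ~ t(4).
Step 5: Two-sided p-value from the t-distribution with 4 df = 0.871743.
Step 6: alpha = 0.1. fail to reject H0.

rho = -0.0857, p = 0.871743, fail to reject H0 at alpha = 0.1.


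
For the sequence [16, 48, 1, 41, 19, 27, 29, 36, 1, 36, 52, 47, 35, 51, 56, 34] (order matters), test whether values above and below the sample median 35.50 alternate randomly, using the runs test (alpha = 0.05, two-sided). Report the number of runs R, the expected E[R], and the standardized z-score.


Step 1: Compute median = 35.50; label A = above, B = below.
Labels in order: BABABBBABAAABAAB  (n_A = 8, n_B = 8)
Step 2: Count runs R = 11.
Step 3: Under H0 (random ordering), E[R] = 2*n_A*n_B/(n_A+n_B) + 1 = 2*8*8/16 + 1 = 9.0000.
        Var[R] = 2*n_A*n_B*(2*n_A*n_B - n_A - n_B) / ((n_A+n_B)^2 * (n_A+n_B-1)) = 14336/3840 = 3.7333.
        SD[R] = 1.9322.
Step 4: Continuity-corrected z = (R - 0.5 - E[R]) / SD[R] = (11 - 0.5 - 9.0000) / 1.9322 = 0.7763.
Step 5: Two-sided p-value via normal approximation = 2*(1 - Phi(|z|)) = 0.437558.
Step 6: alpha = 0.05. fail to reject H0.

R = 11, z = 0.7763, p = 0.437558, fail to reject H0.


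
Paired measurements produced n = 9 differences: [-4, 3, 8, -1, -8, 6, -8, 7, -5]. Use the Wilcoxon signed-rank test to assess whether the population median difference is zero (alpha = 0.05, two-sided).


Step 1: Drop any zero differences (none here) and take |d_i|.
|d| = [4, 3, 8, 1, 8, 6, 8, 7, 5]
Step 2: Midrank |d_i| (ties get averaged ranks).
ranks: |4|->3, |3|->2, |8|->8, |1|->1, |8|->8, |6|->5, |8|->8, |7|->6, |5|->4
Step 3: Attach original signs; sum ranks with positive sign and with negative sign.
W+ = 2 + 8 + 5 + 6 = 21
W- = 3 + 1 + 8 + 8 + 4 = 24
(Check: W+ + W- = 45 should equal n(n+1)/2 = 45.)
Step 4: Test statistic W = min(W+, W-) = 21.
Step 5: Ties in |d|, so use the tie-corrected normal approximation.
        E[W] = n(n+1)/4 = 9*10/4 = 22.5.
        Tie groups: |d|=8 (t=3); sum(t^3 - t) = 24.
        Var[W] = n(n+1)(2n+1)/24 - sum(t^3-t)/48 = 1710/24 - 24/48 = 70.75.
        z = (W - E[W]) / sqrt(Var[W]) = (21 - 22.5) / 8.4113 = -0.1783.
        Two-sided p = 2*Phi(z) = 0.858463.
Step 6: alpha = 0.05. fail to reject H0.

W+ = 21, W- = 24, W = min = 21, p = 0.858463, fail to reject H0.


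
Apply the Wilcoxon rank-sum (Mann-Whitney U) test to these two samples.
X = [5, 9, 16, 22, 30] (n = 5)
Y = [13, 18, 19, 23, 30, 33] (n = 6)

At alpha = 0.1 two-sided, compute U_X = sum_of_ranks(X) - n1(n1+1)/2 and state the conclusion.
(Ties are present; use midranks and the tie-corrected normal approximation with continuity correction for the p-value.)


Step 1: Combine and sort all 11 observations; assign midranks.
sorted (value, group): (5,X), (9,X), (13,Y), (16,X), (18,Y), (19,Y), (22,X), (23,Y), (30,X), (30,Y), (33,Y)
ranks: 5->1, 9->2, 13->3, 16->4, 18->5, 19->6, 22->7, 23->8, 30->9.5, 30->9.5, 33->11
Step 2: Rank sum for X: R1 = 1 + 2 + 4 + 7 + 9.5 = 23.5.
Step 3: U_X = R1 - n1(n1+1)/2 = 23.5 - 5*6/2 = 23.5 - 15 = 8.5.
       U_Y = n1*n2 - U_X = 30 - 8.5 = 21.5.
Step 4: Ties are present, so use the tie-corrected normal approximation (with continuity correction) for the p-value.
Step 5: p-value = 0.272229; compare to alpha = 0.1. fail to reject H0.

U_X = 8.5, p = 0.272229, fail to reject H0 at alpha = 0.1.


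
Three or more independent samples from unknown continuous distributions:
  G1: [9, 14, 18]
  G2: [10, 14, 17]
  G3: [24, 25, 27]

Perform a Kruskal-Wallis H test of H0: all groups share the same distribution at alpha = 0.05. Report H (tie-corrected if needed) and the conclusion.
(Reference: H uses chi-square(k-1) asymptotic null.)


Step 1: Combine all N = 9 observations and assign midranks.
sorted (value, group, rank): (9,G1,1), (10,G2,2), (14,G1,3.5), (14,G2,3.5), (17,G2,5), (18,G1,6), (24,G3,7), (25,G3,8), (27,G3,9)
Step 2: Sum ranks within each group.
R_1 = 10.5 (n_1 = 3)
R_2 = 10.5 (n_2 = 3)
R_3 = 24 (n_3 = 3)
Step 3: H = 12/(N(N+1)) * sum(R_i^2/n_i) - 3(N+1)
     = 12/(9*10) * (10.5^2/3 + 10.5^2/3 + 24^2/3) - 3*10
     = 0.133333 * 265.5 - 30
     = 5.400000.
Step 4: Ties present; correction factor C = 1 - 6/(9^3 - 9) = 0.991667. Corrected H = 5.400000 / 0.991667 = 5.445378.
Step 5: Under H0, H ~ chi^2(2); p-value = 0.065698.
Step 6: alpha = 0.05. fail to reject H0.

H = 5.4454, df = 2, p = 0.065698, fail to reject H0.


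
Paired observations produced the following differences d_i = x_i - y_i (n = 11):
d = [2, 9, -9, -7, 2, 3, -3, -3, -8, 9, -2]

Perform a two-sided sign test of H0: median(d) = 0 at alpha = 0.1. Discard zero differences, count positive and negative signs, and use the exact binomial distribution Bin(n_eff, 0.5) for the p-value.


Step 1: Discard zero differences. Original n = 11; n_eff = number of nonzero differences = 11.
Nonzero differences (with sign): +2, +9, -9, -7, +2, +3, -3, -3, -8, +9, -2
Step 2: Count signs: positive = 5, negative = 6.
Step 3: Under H0: P(positive) = 0.5, so the number of positives S ~ Bin(11, 0.5).
Step 4: Two-sided exact p-value = sum of Bin(11,0.5) probabilities at or below the observed probability = 1.000000.
Step 5: alpha = 0.1. fail to reject H0.

n_eff = 11, pos = 5, neg = 6, p = 1.000000, fail to reject H0.


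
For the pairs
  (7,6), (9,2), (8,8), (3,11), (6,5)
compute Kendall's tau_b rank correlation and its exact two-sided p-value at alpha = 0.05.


Step 1: Enumerate the 10 unordered pairs (i,j) with i<j and classify each by sign(x_j-x_i) * sign(y_j-y_i).
  (1,2):dx=+2,dy=-4->D; (1,3):dx=+1,dy=+2->C; (1,4):dx=-4,dy=+5->D; (1,5):dx=-1,dy=-1->C
  (2,3):dx=-1,dy=+6->D; (2,4):dx=-6,dy=+9->D; (2,5):dx=-3,dy=+3->D; (3,4):dx=-5,dy=+3->D
  (3,5):dx=-2,dy=-3->C; (4,5):dx=+3,dy=-6->D
Step 2: C = 3, D = 7, total pairs = 10.
Step 3: tau = (C - D)/(n(n-1)/2) = (3 - 7)/10 = -0.400000.
Step 4: Exact two-sided p-value (enumerate n! = 120 permutations of y under H0): p = 0.483333.
Step 5: alpha = 0.05. fail to reject H0.

tau_b = -0.4000 (C=3, D=7), p = 0.483333, fail to reject H0.


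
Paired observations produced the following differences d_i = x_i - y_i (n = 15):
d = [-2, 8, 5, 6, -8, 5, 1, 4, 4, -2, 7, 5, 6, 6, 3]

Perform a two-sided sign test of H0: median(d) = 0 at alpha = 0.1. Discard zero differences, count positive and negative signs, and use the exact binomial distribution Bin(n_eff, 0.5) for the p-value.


Step 1: Discard zero differences. Original n = 15; n_eff = number of nonzero differences = 15.
Nonzero differences (with sign): -2, +8, +5, +6, -8, +5, +1, +4, +4, -2, +7, +5, +6, +6, +3
Step 2: Count signs: positive = 12, negative = 3.
Step 3: Under H0: P(positive) = 0.5, so the number of positives S ~ Bin(15, 0.5).
Step 4: Two-sided exact p-value = sum of Bin(15,0.5) probabilities at or below the observed probability = 0.035156.
Step 5: alpha = 0.1. reject H0.

n_eff = 15, pos = 12, neg = 3, p = 0.035156, reject H0.


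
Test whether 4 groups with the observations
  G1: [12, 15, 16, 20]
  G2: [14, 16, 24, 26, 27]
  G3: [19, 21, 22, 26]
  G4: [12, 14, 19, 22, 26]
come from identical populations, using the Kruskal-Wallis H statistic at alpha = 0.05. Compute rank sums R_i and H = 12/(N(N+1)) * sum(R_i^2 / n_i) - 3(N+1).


Step 1: Combine all N = 18 observations and assign midranks.
sorted (value, group, rank): (12,G1,1.5), (12,G4,1.5), (14,G2,3.5), (14,G4,3.5), (15,G1,5), (16,G1,6.5), (16,G2,6.5), (19,G3,8.5), (19,G4,8.5), (20,G1,10), (21,G3,11), (22,G3,12.5), (22,G4,12.5), (24,G2,14), (26,G2,16), (26,G3,16), (26,G4,16), (27,G2,18)
Step 2: Sum ranks within each group.
R_1 = 23 (n_1 = 4)
R_2 = 58 (n_2 = 5)
R_3 = 48 (n_3 = 4)
R_4 = 42 (n_4 = 5)
Step 3: H = 12/(N(N+1)) * sum(R_i^2/n_i) - 3(N+1)
     = 12/(18*19) * (23^2/4 + 58^2/5 + 48^2/4 + 42^2/5) - 3*19
     = 0.035088 * 1733.85 - 57
     = 3.836842.
Step 4: Ties present; correction factor C = 1 - 54/(18^3 - 18) = 0.990712. Corrected H = 3.836842 / 0.990712 = 3.872812.
Step 5: Under H0, H ~ chi^2(3); p-value = 0.275530.
Step 6: alpha = 0.05. fail to reject H0.

H = 3.8728, df = 3, p = 0.275530, fail to reject H0.


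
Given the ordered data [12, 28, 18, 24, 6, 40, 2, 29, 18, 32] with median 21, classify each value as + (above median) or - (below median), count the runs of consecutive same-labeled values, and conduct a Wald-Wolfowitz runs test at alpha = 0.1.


Step 1: Compute median = 21; label A = above, B = below.
Labels in order: BABABABABA  (n_A = 5, n_B = 5)
Step 2: Count runs R = 10.
Step 3: Under H0 (random ordering), E[R] = 2*n_A*n_B/(n_A+n_B) + 1 = 2*5*5/10 + 1 = 6.0000.
        Var[R] = 2*n_A*n_B*(2*n_A*n_B - n_A - n_B) / ((n_A+n_B)^2 * (n_A+n_B-1)) = 2000/900 = 2.2222.
        SD[R] = 1.4907.
Step 4: Continuity-corrected z = (R - 0.5 - E[R]) / SD[R] = (10 - 0.5 - 6.0000) / 1.4907 = 2.3479.
Step 5: Two-sided p-value via normal approximation = 2*(1 - Phi(|z|)) = 0.018881.
Step 6: alpha = 0.1. reject H0.

R = 10, z = 2.3479, p = 0.018881, reject H0.


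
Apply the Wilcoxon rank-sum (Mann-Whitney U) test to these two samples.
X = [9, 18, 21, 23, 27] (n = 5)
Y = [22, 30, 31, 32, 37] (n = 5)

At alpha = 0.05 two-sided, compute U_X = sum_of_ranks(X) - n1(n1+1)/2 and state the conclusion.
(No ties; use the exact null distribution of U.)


Step 1: Combine and sort all 10 observations; assign midranks.
sorted (value, group): (9,X), (18,X), (21,X), (22,Y), (23,X), (27,X), (30,Y), (31,Y), (32,Y), (37,Y)
ranks: 9->1, 18->2, 21->3, 22->4, 23->5, 27->6, 30->7, 31->8, 32->9, 37->10
Step 2: Rank sum for X: R1 = 1 + 2 + 3 + 5 + 6 = 17.
Step 3: U_X = R1 - n1(n1+1)/2 = 17 - 5*6/2 = 17 - 15 = 2.
       U_Y = n1*n2 - U_X = 25 - 2 = 23.
Step 4: No ties, so the exact null distribution of U (based on enumerating the C(10,5) = 252 equally likely rank assignments) gives the two-sided p-value.
Step 5: p-value = 0.031746; compare to alpha = 0.05. reject H0.

U_X = 2, p = 0.031746, reject H0 at alpha = 0.05.


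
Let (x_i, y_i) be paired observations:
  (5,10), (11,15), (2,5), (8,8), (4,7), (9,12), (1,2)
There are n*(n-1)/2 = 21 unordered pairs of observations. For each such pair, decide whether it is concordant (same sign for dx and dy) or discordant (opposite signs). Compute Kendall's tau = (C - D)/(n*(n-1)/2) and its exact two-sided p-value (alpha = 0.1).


Step 1: Enumerate the 21 unordered pairs (i,j) with i<j and classify each by sign(x_j-x_i) * sign(y_j-y_i).
  (1,2):dx=+6,dy=+5->C; (1,3):dx=-3,dy=-5->C; (1,4):dx=+3,dy=-2->D; (1,5):dx=-1,dy=-3->C
  (1,6):dx=+4,dy=+2->C; (1,7):dx=-4,dy=-8->C; (2,3):dx=-9,dy=-10->C; (2,4):dx=-3,dy=-7->C
  (2,5):dx=-7,dy=-8->C; (2,6):dx=-2,dy=-3->C; (2,7):dx=-10,dy=-13->C; (3,4):dx=+6,dy=+3->C
  (3,5):dx=+2,dy=+2->C; (3,6):dx=+7,dy=+7->C; (3,7):dx=-1,dy=-3->C; (4,5):dx=-4,dy=-1->C
  (4,6):dx=+1,dy=+4->C; (4,7):dx=-7,dy=-6->C; (5,6):dx=+5,dy=+5->C; (5,7):dx=-3,dy=-5->C
  (6,7):dx=-8,dy=-10->C
Step 2: C = 20, D = 1, total pairs = 21.
Step 3: tau = (C - D)/(n(n-1)/2) = (20 - 1)/21 = 0.904762.
Step 4: Exact two-sided p-value (enumerate n! = 5040 permutations of y under H0): p = 0.002778.
Step 5: alpha = 0.1. reject H0.

tau_b = 0.9048 (C=20, D=1), p = 0.002778, reject H0.


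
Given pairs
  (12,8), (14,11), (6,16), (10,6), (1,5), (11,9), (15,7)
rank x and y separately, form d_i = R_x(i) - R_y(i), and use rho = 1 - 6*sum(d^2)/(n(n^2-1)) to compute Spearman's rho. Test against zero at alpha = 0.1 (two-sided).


Step 1: Rank x and y separately (midranks; no ties here).
rank(x): 12->5, 14->6, 6->2, 10->3, 1->1, 11->4, 15->7
rank(y): 8->4, 11->6, 16->7, 6->2, 5->1, 9->5, 7->3
Step 2: d_i = R_x(i) - R_y(i); compute d_i^2.
  (5-4)^2=1, (6-6)^2=0, (2-7)^2=25, (3-2)^2=1, (1-1)^2=0, (4-5)^2=1, (7-3)^2=16
sum(d^2) = 44.
Step 3: rho = 1 - 6*44 / (7*(7^2 - 1)) = 1 - 264/336 = 0.214286.
Step 4: Under H0, t = rho * sqrt((n-2)/(1-rho^2)) = 0.4906 ~ t(5).
Step 5: Two-sided p-value from the t-distribution with 5 df = 0.644512.
Step 6: alpha = 0.1. fail to reject H0.

rho = 0.2143, p = 0.644512, fail to reject H0 at alpha = 0.1.


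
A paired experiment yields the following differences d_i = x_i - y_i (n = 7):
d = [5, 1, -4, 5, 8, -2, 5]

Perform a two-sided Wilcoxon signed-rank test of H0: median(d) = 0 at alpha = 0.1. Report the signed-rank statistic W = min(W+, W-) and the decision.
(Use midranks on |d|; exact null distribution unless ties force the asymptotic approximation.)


Step 1: Drop any zero differences (none here) and take |d_i|.
|d| = [5, 1, 4, 5, 8, 2, 5]
Step 2: Midrank |d_i| (ties get averaged ranks).
ranks: |5|->5, |1|->1, |4|->3, |5|->5, |8|->7, |2|->2, |5|->5
Step 3: Attach original signs; sum ranks with positive sign and with negative sign.
W+ = 5 + 1 + 5 + 7 + 5 = 23
W- = 3 + 2 = 5
(Check: W+ + W- = 28 should equal n(n+1)/2 = 28.)
Step 4: Test statistic W = min(W+, W-) = 5.
Step 5: Ties in |d|, so use the tie-corrected normal approximation.
        E[W] = n(n+1)/4 = 7*8/4 = 14.
        Tie groups: |d|=5 (t=3); sum(t^3 - t) = 24.
        Var[W] = n(n+1)(2n+1)/24 - sum(t^3-t)/48 = 840/24 - 24/48 = 34.5.
        z = (W - E[W]) / sqrt(Var[W]) = (5 - 14) / 5.8737 = -1.5323.
        Two-sided p = 2*Phi(z) = 0.125458.
Step 6: alpha = 0.1. fail to reject H0.

W+ = 23, W- = 5, W = min = 5, p = 0.125458, fail to reject H0.


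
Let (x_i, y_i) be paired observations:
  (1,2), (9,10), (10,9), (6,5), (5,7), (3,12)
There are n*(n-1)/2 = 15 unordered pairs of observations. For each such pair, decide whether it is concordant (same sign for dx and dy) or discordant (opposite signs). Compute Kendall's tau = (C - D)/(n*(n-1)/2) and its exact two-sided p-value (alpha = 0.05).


Step 1: Enumerate the 15 unordered pairs (i,j) with i<j and classify each by sign(x_j-x_i) * sign(y_j-y_i).
  (1,2):dx=+8,dy=+8->C; (1,3):dx=+9,dy=+7->C; (1,4):dx=+5,dy=+3->C; (1,5):dx=+4,dy=+5->C
  (1,6):dx=+2,dy=+10->C; (2,3):dx=+1,dy=-1->D; (2,4):dx=-3,dy=-5->C; (2,5):dx=-4,dy=-3->C
  (2,6):dx=-6,dy=+2->D; (3,4):dx=-4,dy=-4->C; (3,5):dx=-5,dy=-2->C; (3,6):dx=-7,dy=+3->D
  (4,5):dx=-1,dy=+2->D; (4,6):dx=-3,dy=+7->D; (5,6):dx=-2,dy=+5->D
Step 2: C = 9, D = 6, total pairs = 15.
Step 3: tau = (C - D)/(n(n-1)/2) = (9 - 6)/15 = 0.200000.
Step 4: Exact two-sided p-value (enumerate n! = 720 permutations of y under H0): p = 0.719444.
Step 5: alpha = 0.05. fail to reject H0.

tau_b = 0.2000 (C=9, D=6), p = 0.719444, fail to reject H0.


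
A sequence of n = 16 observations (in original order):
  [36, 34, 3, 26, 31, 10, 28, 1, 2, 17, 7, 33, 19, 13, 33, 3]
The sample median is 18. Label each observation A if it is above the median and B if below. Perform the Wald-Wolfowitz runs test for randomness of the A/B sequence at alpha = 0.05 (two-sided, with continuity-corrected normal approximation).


Step 1: Compute median = 18; label A = above, B = below.
Labels in order: AABAABABBBBAABAB  (n_A = 8, n_B = 8)
Step 2: Count runs R = 10.
Step 3: Under H0 (random ordering), E[R] = 2*n_A*n_B/(n_A+n_B) + 1 = 2*8*8/16 + 1 = 9.0000.
        Var[R] = 2*n_A*n_B*(2*n_A*n_B - n_A - n_B) / ((n_A+n_B)^2 * (n_A+n_B-1)) = 14336/3840 = 3.7333.
        SD[R] = 1.9322.
Step 4: Continuity-corrected z = (R - 0.5 - E[R]) / SD[R] = (10 - 0.5 - 9.0000) / 1.9322 = 0.2588.
Step 5: Two-sided p-value via normal approximation = 2*(1 - Phi(|z|)) = 0.795809.
Step 6: alpha = 0.05. fail to reject H0.

R = 10, z = 0.2588, p = 0.795809, fail to reject H0.


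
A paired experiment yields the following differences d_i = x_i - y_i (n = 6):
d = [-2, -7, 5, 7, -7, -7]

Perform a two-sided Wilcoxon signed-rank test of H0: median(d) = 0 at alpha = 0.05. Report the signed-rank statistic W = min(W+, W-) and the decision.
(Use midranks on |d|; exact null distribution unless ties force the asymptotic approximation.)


Step 1: Drop any zero differences (none here) and take |d_i|.
|d| = [2, 7, 5, 7, 7, 7]
Step 2: Midrank |d_i| (ties get averaged ranks).
ranks: |2|->1, |7|->4.5, |5|->2, |7|->4.5, |7|->4.5, |7|->4.5
Step 3: Attach original signs; sum ranks with positive sign and with negative sign.
W+ = 2 + 4.5 = 6.5
W- = 1 + 4.5 + 4.5 + 4.5 = 14.5
(Check: W+ + W- = 21 should equal n(n+1)/2 = 21.)
Step 4: Test statistic W = min(W+, W-) = 6.5.
Step 5: Ties in |d|, so use the tie-corrected normal approximation.
        E[W] = n(n+1)/4 = 6*7/4 = 10.5.
        Tie groups: |d|=7 (t=4); sum(t^3 - t) = 60.
        Var[W] = n(n+1)(2n+1)/24 - sum(t^3-t)/48 = 546/24 - 60/48 = 21.5.
        z = (W - E[W]) / sqrt(Var[W]) = (6.5 - 10.5) / 4.6368 = -0.8627.
        Two-sided p = 2*Phi(z) = 0.388323.
Step 6: alpha = 0.05. fail to reject H0.

W+ = 6.5, W- = 14.5, W = min = 6.5, p = 0.388323, fail to reject H0.


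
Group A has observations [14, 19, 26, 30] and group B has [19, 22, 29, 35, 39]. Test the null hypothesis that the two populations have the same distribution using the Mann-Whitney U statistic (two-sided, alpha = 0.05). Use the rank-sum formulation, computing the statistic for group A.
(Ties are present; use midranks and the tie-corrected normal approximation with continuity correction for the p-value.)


Step 1: Combine and sort all 9 observations; assign midranks.
sorted (value, group): (14,X), (19,X), (19,Y), (22,Y), (26,X), (29,Y), (30,X), (35,Y), (39,Y)
ranks: 14->1, 19->2.5, 19->2.5, 22->4, 26->5, 29->6, 30->7, 35->8, 39->9
Step 2: Rank sum for X: R1 = 1 + 2.5 + 5 + 7 = 15.5.
Step 3: U_X = R1 - n1(n1+1)/2 = 15.5 - 4*5/2 = 15.5 - 10 = 5.5.
       U_Y = n1*n2 - U_X = 20 - 5.5 = 14.5.
Step 4: Ties are present, so use the tie-corrected normal approximation (with continuity correction) for the p-value.
Step 5: p-value = 0.325163; compare to alpha = 0.05. fail to reject H0.

U_X = 5.5, p = 0.325163, fail to reject H0 at alpha = 0.05.


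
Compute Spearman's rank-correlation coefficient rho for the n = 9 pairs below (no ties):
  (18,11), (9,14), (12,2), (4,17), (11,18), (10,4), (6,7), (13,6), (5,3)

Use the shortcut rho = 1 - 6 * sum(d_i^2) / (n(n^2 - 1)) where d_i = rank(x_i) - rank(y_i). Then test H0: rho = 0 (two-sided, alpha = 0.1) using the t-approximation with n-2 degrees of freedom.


Step 1: Rank x and y separately (midranks; no ties here).
rank(x): 18->9, 9->4, 12->7, 4->1, 11->6, 10->5, 6->3, 13->8, 5->2
rank(y): 11->6, 14->7, 2->1, 17->8, 18->9, 4->3, 7->5, 6->4, 3->2
Step 2: d_i = R_x(i) - R_y(i); compute d_i^2.
  (9-6)^2=9, (4-7)^2=9, (7-1)^2=36, (1-8)^2=49, (6-9)^2=9, (5-3)^2=4, (3-5)^2=4, (8-4)^2=16, (2-2)^2=0
sum(d^2) = 136.
Step 3: rho = 1 - 6*136 / (9*(9^2 - 1)) = 1 - 816/720 = -0.133333.
Step 4: Under H0, t = rho * sqrt((n-2)/(1-rho^2)) = -0.3559 ~ t(7).
Step 5: Two-sided p-value from the t-distribution with 7 df = 0.732368.
Step 6: alpha = 0.1. fail to reject H0.

rho = -0.1333, p = 0.732368, fail to reject H0 at alpha = 0.1.


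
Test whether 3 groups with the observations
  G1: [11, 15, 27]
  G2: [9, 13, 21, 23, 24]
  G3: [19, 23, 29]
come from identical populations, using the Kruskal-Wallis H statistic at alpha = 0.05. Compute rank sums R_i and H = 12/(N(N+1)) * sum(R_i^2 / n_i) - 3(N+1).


Step 1: Combine all N = 11 observations and assign midranks.
sorted (value, group, rank): (9,G2,1), (11,G1,2), (13,G2,3), (15,G1,4), (19,G3,5), (21,G2,6), (23,G2,7.5), (23,G3,7.5), (24,G2,9), (27,G1,10), (29,G3,11)
Step 2: Sum ranks within each group.
R_1 = 16 (n_1 = 3)
R_2 = 26.5 (n_2 = 5)
R_3 = 23.5 (n_3 = 3)
Step 3: H = 12/(N(N+1)) * sum(R_i^2/n_i) - 3(N+1)
     = 12/(11*12) * (16^2/3 + 26.5^2/5 + 23.5^2/3) - 3*12
     = 0.090909 * 409.867 - 36
     = 1.260606.
Step 4: Ties present; correction factor C = 1 - 6/(11^3 - 11) = 0.995455. Corrected H = 1.260606 / 0.995455 = 1.266362.
Step 5: Under H0, H ~ chi^2(2); p-value = 0.530900.
Step 6: alpha = 0.05. fail to reject H0.

H = 1.2664, df = 2, p = 0.530900, fail to reject H0.


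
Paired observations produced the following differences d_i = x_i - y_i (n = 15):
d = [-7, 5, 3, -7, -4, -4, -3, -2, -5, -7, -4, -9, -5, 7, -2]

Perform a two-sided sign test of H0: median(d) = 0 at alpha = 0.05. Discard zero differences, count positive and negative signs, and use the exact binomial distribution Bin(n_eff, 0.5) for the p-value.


Step 1: Discard zero differences. Original n = 15; n_eff = number of nonzero differences = 15.
Nonzero differences (with sign): -7, +5, +3, -7, -4, -4, -3, -2, -5, -7, -4, -9, -5, +7, -2
Step 2: Count signs: positive = 3, negative = 12.
Step 3: Under H0: P(positive) = 0.5, so the number of positives S ~ Bin(15, 0.5).
Step 4: Two-sided exact p-value = sum of Bin(15,0.5) probabilities at or below the observed probability = 0.035156.
Step 5: alpha = 0.05. reject H0.

n_eff = 15, pos = 3, neg = 12, p = 0.035156, reject H0.


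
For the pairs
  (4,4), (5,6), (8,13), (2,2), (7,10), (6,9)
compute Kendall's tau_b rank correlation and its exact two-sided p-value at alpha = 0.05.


Step 1: Enumerate the 15 unordered pairs (i,j) with i<j and classify each by sign(x_j-x_i) * sign(y_j-y_i).
  (1,2):dx=+1,dy=+2->C; (1,3):dx=+4,dy=+9->C; (1,4):dx=-2,dy=-2->C; (1,5):dx=+3,dy=+6->C
  (1,6):dx=+2,dy=+5->C; (2,3):dx=+3,dy=+7->C; (2,4):dx=-3,dy=-4->C; (2,5):dx=+2,dy=+4->C
  (2,6):dx=+1,dy=+3->C; (3,4):dx=-6,dy=-11->C; (3,5):dx=-1,dy=-3->C; (3,6):dx=-2,dy=-4->C
  (4,5):dx=+5,dy=+8->C; (4,6):dx=+4,dy=+7->C; (5,6):dx=-1,dy=-1->C
Step 2: C = 15, D = 0, total pairs = 15.
Step 3: tau = (C - D)/(n(n-1)/2) = (15 - 0)/15 = 1.000000.
Step 4: Exact two-sided p-value (enumerate n! = 720 permutations of y under H0): p = 0.002778.
Step 5: alpha = 0.05. reject H0.

tau_b = 1.0000 (C=15, D=0), p = 0.002778, reject H0.


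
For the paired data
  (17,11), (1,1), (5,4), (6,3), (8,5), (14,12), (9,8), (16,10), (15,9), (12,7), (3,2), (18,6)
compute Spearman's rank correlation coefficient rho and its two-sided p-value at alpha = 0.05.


Step 1: Rank x and y separately (midranks; no ties here).
rank(x): 17->11, 1->1, 5->3, 6->4, 8->5, 14->8, 9->6, 16->10, 15->9, 12->7, 3->2, 18->12
rank(y): 11->11, 1->1, 4->4, 3->3, 5->5, 12->12, 8->8, 10->10, 9->9, 7->7, 2->2, 6->6
Step 2: d_i = R_x(i) - R_y(i); compute d_i^2.
  (11-11)^2=0, (1-1)^2=0, (3-4)^2=1, (4-3)^2=1, (5-5)^2=0, (8-12)^2=16, (6-8)^2=4, (10-10)^2=0, (9-9)^2=0, (7-7)^2=0, (2-2)^2=0, (12-6)^2=36
sum(d^2) = 58.
Step 3: rho = 1 - 6*58 / (12*(12^2 - 1)) = 1 - 348/1716 = 0.797203.
Step 4: Under H0, t = rho * sqrt((n-2)/(1-rho^2)) = 4.1758 ~ t(10).
Step 5: Two-sided p-value from the t-distribution with 10 df = 0.001900.
Step 6: alpha = 0.05. reject H0.

rho = 0.7972, p = 0.001900, reject H0 at alpha = 0.05.


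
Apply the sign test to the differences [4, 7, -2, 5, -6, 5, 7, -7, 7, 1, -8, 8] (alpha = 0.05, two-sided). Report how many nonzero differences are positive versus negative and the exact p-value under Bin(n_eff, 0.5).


Step 1: Discard zero differences. Original n = 12; n_eff = number of nonzero differences = 12.
Nonzero differences (with sign): +4, +7, -2, +5, -6, +5, +7, -7, +7, +1, -8, +8
Step 2: Count signs: positive = 8, negative = 4.
Step 3: Under H0: P(positive) = 0.5, so the number of positives S ~ Bin(12, 0.5).
Step 4: Two-sided exact p-value = sum of Bin(12,0.5) probabilities at or below the observed probability = 0.387695.
Step 5: alpha = 0.05. fail to reject H0.

n_eff = 12, pos = 8, neg = 4, p = 0.387695, fail to reject H0.


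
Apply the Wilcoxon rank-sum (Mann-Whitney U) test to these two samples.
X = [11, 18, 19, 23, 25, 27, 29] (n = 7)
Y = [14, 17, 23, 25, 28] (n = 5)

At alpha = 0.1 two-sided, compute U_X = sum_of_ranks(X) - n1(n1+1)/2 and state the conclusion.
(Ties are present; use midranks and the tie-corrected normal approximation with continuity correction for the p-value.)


Step 1: Combine and sort all 12 observations; assign midranks.
sorted (value, group): (11,X), (14,Y), (17,Y), (18,X), (19,X), (23,X), (23,Y), (25,X), (25,Y), (27,X), (28,Y), (29,X)
ranks: 11->1, 14->2, 17->3, 18->4, 19->5, 23->6.5, 23->6.5, 25->8.5, 25->8.5, 27->10, 28->11, 29->12
Step 2: Rank sum for X: R1 = 1 + 4 + 5 + 6.5 + 8.5 + 10 + 12 = 47.
Step 3: U_X = R1 - n1(n1+1)/2 = 47 - 7*8/2 = 47 - 28 = 19.
       U_Y = n1*n2 - U_X = 35 - 19 = 16.
Step 4: Ties are present, so use the tie-corrected normal approximation (with continuity correction) for the p-value.
Step 5: p-value = 0.870542; compare to alpha = 0.1. fail to reject H0.

U_X = 19, p = 0.870542, fail to reject H0 at alpha = 0.1.


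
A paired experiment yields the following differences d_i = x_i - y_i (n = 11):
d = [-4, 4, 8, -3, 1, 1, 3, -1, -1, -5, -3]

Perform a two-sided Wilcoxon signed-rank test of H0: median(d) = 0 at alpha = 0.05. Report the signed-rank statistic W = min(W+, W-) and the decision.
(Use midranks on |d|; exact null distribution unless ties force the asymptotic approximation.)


Step 1: Drop any zero differences (none here) and take |d_i|.
|d| = [4, 4, 8, 3, 1, 1, 3, 1, 1, 5, 3]
Step 2: Midrank |d_i| (ties get averaged ranks).
ranks: |4|->8.5, |4|->8.5, |8|->11, |3|->6, |1|->2.5, |1|->2.5, |3|->6, |1|->2.5, |1|->2.5, |5|->10, |3|->6
Step 3: Attach original signs; sum ranks with positive sign and with negative sign.
W+ = 8.5 + 11 + 2.5 + 2.5 + 6 = 30.5
W- = 8.5 + 6 + 2.5 + 2.5 + 10 + 6 = 35.5
(Check: W+ + W- = 66 should equal n(n+1)/2 = 66.)
Step 4: Test statistic W = min(W+, W-) = 30.5.
Step 5: Ties in |d|, so use the tie-corrected normal approximation.
        E[W] = n(n+1)/4 = 11*12/4 = 33.
        Tie groups: |d|=1 (t=4), |d|=3 (t=3), |d|=4 (t=2); sum(t^3 - t) = 90.
        Var[W] = n(n+1)(2n+1)/24 - sum(t^3-t)/48 = 3036/24 - 90/48 = 124.625.
        z = (W - E[W]) / sqrt(Var[W]) = (30.5 - 33) / 11.1636 = -0.2239.
        Two-sided p = 2*Phi(z) = 0.822802.
Step 6: alpha = 0.05. fail to reject H0.

W+ = 30.5, W- = 35.5, W = min = 30.5, p = 0.822802, fail to reject H0.


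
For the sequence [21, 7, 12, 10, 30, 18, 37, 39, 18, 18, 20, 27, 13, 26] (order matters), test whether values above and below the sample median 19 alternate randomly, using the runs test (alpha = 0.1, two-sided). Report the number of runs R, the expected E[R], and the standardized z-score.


Step 1: Compute median = 19; label A = above, B = below.
Labels in order: ABBBABAABBAABA  (n_A = 7, n_B = 7)
Step 2: Count runs R = 9.
Step 3: Under H0 (random ordering), E[R] = 2*n_A*n_B/(n_A+n_B) + 1 = 2*7*7/14 + 1 = 8.0000.
        Var[R] = 2*n_A*n_B*(2*n_A*n_B - n_A - n_B) / ((n_A+n_B)^2 * (n_A+n_B-1)) = 8232/2548 = 3.2308.
        SD[R] = 1.7974.
Step 4: Continuity-corrected z = (R - 0.5 - E[R]) / SD[R] = (9 - 0.5 - 8.0000) / 1.7974 = 0.2782.
Step 5: Two-sided p-value via normal approximation = 2*(1 - Phi(|z|)) = 0.780879.
Step 6: alpha = 0.1. fail to reject H0.

R = 9, z = 0.2782, p = 0.780879, fail to reject H0.


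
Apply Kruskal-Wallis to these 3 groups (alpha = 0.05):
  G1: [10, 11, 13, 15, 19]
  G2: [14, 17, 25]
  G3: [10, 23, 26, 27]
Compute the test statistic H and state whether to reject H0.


Step 1: Combine all N = 12 observations and assign midranks.
sorted (value, group, rank): (10,G1,1.5), (10,G3,1.5), (11,G1,3), (13,G1,4), (14,G2,5), (15,G1,6), (17,G2,7), (19,G1,8), (23,G3,9), (25,G2,10), (26,G3,11), (27,G3,12)
Step 2: Sum ranks within each group.
R_1 = 22.5 (n_1 = 5)
R_2 = 22 (n_2 = 3)
R_3 = 33.5 (n_3 = 4)
Step 3: H = 12/(N(N+1)) * sum(R_i^2/n_i) - 3(N+1)
     = 12/(12*13) * (22.5^2/5 + 22^2/3 + 33.5^2/4) - 3*13
     = 0.076923 * 543.146 - 39
     = 2.780449.
Step 4: Ties present; correction factor C = 1 - 6/(12^3 - 12) = 0.996503. Corrected H = 2.780449 / 0.996503 = 2.790205.
Step 5: Under H0, H ~ chi^2(2); p-value = 0.247808.
Step 6: alpha = 0.05. fail to reject H0.

H = 2.7902, df = 2, p = 0.247808, fail to reject H0.


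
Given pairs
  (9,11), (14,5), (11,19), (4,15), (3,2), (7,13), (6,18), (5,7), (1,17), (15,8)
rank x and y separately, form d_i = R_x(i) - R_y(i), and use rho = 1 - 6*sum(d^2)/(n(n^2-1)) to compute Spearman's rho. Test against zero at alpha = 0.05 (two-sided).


Step 1: Rank x and y separately (midranks; no ties here).
rank(x): 9->7, 14->9, 11->8, 4->3, 3->2, 7->6, 6->5, 5->4, 1->1, 15->10
rank(y): 11->5, 5->2, 19->10, 15->7, 2->1, 13->6, 18->9, 7->3, 17->8, 8->4
Step 2: d_i = R_x(i) - R_y(i); compute d_i^2.
  (7-5)^2=4, (9-2)^2=49, (8-10)^2=4, (3-7)^2=16, (2-1)^2=1, (6-6)^2=0, (5-9)^2=16, (4-3)^2=1, (1-8)^2=49, (10-4)^2=36
sum(d^2) = 176.
Step 3: rho = 1 - 6*176 / (10*(10^2 - 1)) = 1 - 1056/990 = -0.066667.
Step 4: Under H0, t = rho * sqrt((n-2)/(1-rho^2)) = -0.1890 ~ t(8).
Step 5: Two-sided p-value from the t-distribution with 8 df = 0.854813.
Step 6: alpha = 0.05. fail to reject H0.

rho = -0.0667, p = 0.854813, fail to reject H0 at alpha = 0.05.


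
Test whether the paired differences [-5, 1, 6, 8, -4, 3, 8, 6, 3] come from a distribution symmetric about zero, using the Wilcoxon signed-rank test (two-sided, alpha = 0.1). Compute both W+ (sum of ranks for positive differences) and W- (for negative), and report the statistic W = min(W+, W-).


Step 1: Drop any zero differences (none here) and take |d_i|.
|d| = [5, 1, 6, 8, 4, 3, 8, 6, 3]
Step 2: Midrank |d_i| (ties get averaged ranks).
ranks: |5|->5, |1|->1, |6|->6.5, |8|->8.5, |4|->4, |3|->2.5, |8|->8.5, |6|->6.5, |3|->2.5
Step 3: Attach original signs; sum ranks with positive sign and with negative sign.
W+ = 1 + 6.5 + 8.5 + 2.5 + 8.5 + 6.5 + 2.5 = 36
W- = 5 + 4 = 9
(Check: W+ + W- = 45 should equal n(n+1)/2 = 45.)
Step 4: Test statistic W = min(W+, W-) = 9.
Step 5: Ties in |d|, so use the tie-corrected normal approximation.
        E[W] = n(n+1)/4 = 9*10/4 = 22.5.
        Tie groups: |d|=3 (t=2), |d|=6 (t=2), |d|=8 (t=2); sum(t^3 - t) = 18.
        Var[W] = n(n+1)(2n+1)/24 - sum(t^3-t)/48 = 1710/24 - 18/48 = 70.875.
        z = (W - E[W]) / sqrt(Var[W]) = (9 - 22.5) / 8.4187 = -1.6036.
        Two-sided p = 2*Phi(z) = 0.108809.
Step 6: alpha = 0.1. fail to reject H0.

W+ = 36, W- = 9, W = min = 9, p = 0.108809, fail to reject H0.


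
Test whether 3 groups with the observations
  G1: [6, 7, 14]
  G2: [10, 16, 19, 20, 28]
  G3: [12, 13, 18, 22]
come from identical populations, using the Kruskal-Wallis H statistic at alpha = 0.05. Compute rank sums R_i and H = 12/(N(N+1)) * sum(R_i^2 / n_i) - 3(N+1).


Step 1: Combine all N = 12 observations and assign midranks.
sorted (value, group, rank): (6,G1,1), (7,G1,2), (10,G2,3), (12,G3,4), (13,G3,5), (14,G1,6), (16,G2,7), (18,G3,8), (19,G2,9), (20,G2,10), (22,G3,11), (28,G2,12)
Step 2: Sum ranks within each group.
R_1 = 9 (n_1 = 3)
R_2 = 41 (n_2 = 5)
R_3 = 28 (n_3 = 4)
Step 3: H = 12/(N(N+1)) * sum(R_i^2/n_i) - 3(N+1)
     = 12/(12*13) * (9^2/3 + 41^2/5 + 28^2/4) - 3*13
     = 0.076923 * 559.2 - 39
     = 4.015385.
Step 4: No ties, so H is used without correction.
Step 5: Under H0, H ~ chi^2(2); p-value = 0.134298.
Step 6: alpha = 0.05. fail to reject H0.

H = 4.0154, df = 2, p = 0.134298, fail to reject H0.


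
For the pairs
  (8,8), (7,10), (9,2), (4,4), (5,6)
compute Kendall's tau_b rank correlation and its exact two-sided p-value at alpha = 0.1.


Step 1: Enumerate the 10 unordered pairs (i,j) with i<j and classify each by sign(x_j-x_i) * sign(y_j-y_i).
  (1,2):dx=-1,dy=+2->D; (1,3):dx=+1,dy=-6->D; (1,4):dx=-4,dy=-4->C; (1,5):dx=-3,dy=-2->C
  (2,3):dx=+2,dy=-8->D; (2,4):dx=-3,dy=-6->C; (2,5):dx=-2,dy=-4->C; (3,4):dx=-5,dy=+2->D
  (3,5):dx=-4,dy=+4->D; (4,5):dx=+1,dy=+2->C
Step 2: C = 5, D = 5, total pairs = 10.
Step 3: tau = (C - D)/(n(n-1)/2) = (5 - 5)/10 = 0.000000.
Step 4: Exact two-sided p-value (enumerate n! = 120 permutations of y under H0): p = 1.000000.
Step 5: alpha = 0.1. fail to reject H0.

tau_b = 0.0000 (C=5, D=5), p = 1.000000, fail to reject H0.


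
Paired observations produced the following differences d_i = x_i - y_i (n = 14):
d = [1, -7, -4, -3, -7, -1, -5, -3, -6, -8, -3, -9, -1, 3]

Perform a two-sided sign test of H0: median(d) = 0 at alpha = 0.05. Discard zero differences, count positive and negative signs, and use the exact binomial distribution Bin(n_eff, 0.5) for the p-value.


Step 1: Discard zero differences. Original n = 14; n_eff = number of nonzero differences = 14.
Nonzero differences (with sign): +1, -7, -4, -3, -7, -1, -5, -3, -6, -8, -3, -9, -1, +3
Step 2: Count signs: positive = 2, negative = 12.
Step 3: Under H0: P(positive) = 0.5, so the number of positives S ~ Bin(14, 0.5).
Step 4: Two-sided exact p-value = sum of Bin(14,0.5) probabilities at or below the observed probability = 0.012939.
Step 5: alpha = 0.05. reject H0.

n_eff = 14, pos = 2, neg = 12, p = 0.012939, reject H0.


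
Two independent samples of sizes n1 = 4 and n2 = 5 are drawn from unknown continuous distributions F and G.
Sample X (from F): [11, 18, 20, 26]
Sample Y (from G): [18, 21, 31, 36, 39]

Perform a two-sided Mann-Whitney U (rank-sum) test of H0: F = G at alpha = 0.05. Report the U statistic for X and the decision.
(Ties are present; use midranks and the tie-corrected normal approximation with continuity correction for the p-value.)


Step 1: Combine and sort all 9 observations; assign midranks.
sorted (value, group): (11,X), (18,X), (18,Y), (20,X), (21,Y), (26,X), (31,Y), (36,Y), (39,Y)
ranks: 11->1, 18->2.5, 18->2.5, 20->4, 21->5, 26->6, 31->7, 36->8, 39->9
Step 2: Rank sum for X: R1 = 1 + 2.5 + 4 + 6 = 13.5.
Step 3: U_X = R1 - n1(n1+1)/2 = 13.5 - 4*5/2 = 13.5 - 10 = 3.5.
       U_Y = n1*n2 - U_X = 20 - 3.5 = 16.5.
Step 4: Ties are present, so use the tie-corrected normal approximation (with continuity correction) for the p-value.
Step 5: p-value = 0.139983; compare to alpha = 0.05. fail to reject H0.

U_X = 3.5, p = 0.139983, fail to reject H0 at alpha = 0.05.


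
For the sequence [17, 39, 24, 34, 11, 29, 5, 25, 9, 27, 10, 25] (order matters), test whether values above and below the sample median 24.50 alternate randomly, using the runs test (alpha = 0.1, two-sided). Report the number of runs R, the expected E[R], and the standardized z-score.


Step 1: Compute median = 24.50; label A = above, B = below.
Labels in order: BABABABABABA  (n_A = 6, n_B = 6)
Step 2: Count runs R = 12.
Step 3: Under H0 (random ordering), E[R] = 2*n_A*n_B/(n_A+n_B) + 1 = 2*6*6/12 + 1 = 7.0000.
        Var[R] = 2*n_A*n_B*(2*n_A*n_B - n_A - n_B) / ((n_A+n_B)^2 * (n_A+n_B-1)) = 4320/1584 = 2.7273.
        SD[R] = 1.6514.
Step 4: Continuity-corrected z = (R - 0.5 - E[R]) / SD[R] = (12 - 0.5 - 7.0000) / 1.6514 = 2.7249.
Step 5: Two-sided p-value via normal approximation = 2*(1 - Phi(|z|)) = 0.006432.
Step 6: alpha = 0.1. reject H0.

R = 12, z = 2.7249, p = 0.006432, reject H0.


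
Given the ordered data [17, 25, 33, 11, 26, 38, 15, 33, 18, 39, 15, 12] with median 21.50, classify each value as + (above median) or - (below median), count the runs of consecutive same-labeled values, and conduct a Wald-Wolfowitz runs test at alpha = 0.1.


Step 1: Compute median = 21.50; label A = above, B = below.
Labels in order: BAABAABABABB  (n_A = 6, n_B = 6)
Step 2: Count runs R = 9.
Step 3: Under H0 (random ordering), E[R] = 2*n_A*n_B/(n_A+n_B) + 1 = 2*6*6/12 + 1 = 7.0000.
        Var[R] = 2*n_A*n_B*(2*n_A*n_B - n_A - n_B) / ((n_A+n_B)^2 * (n_A+n_B-1)) = 4320/1584 = 2.7273.
        SD[R] = 1.6514.
Step 4: Continuity-corrected z = (R - 0.5 - E[R]) / SD[R] = (9 - 0.5 - 7.0000) / 1.6514 = 0.9083.
Step 5: Two-sided p-value via normal approximation = 2*(1 - Phi(|z|)) = 0.363722.
Step 6: alpha = 0.1. fail to reject H0.

R = 9, z = 0.9083, p = 0.363722, fail to reject H0.


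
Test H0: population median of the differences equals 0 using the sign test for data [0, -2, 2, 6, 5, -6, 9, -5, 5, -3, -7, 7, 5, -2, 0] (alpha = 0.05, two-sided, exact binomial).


Step 1: Discard zero differences. Original n = 15; n_eff = number of nonzero differences = 13.
Nonzero differences (with sign): -2, +2, +6, +5, -6, +9, -5, +5, -3, -7, +7, +5, -2
Step 2: Count signs: positive = 7, negative = 6.
Step 3: Under H0: P(positive) = 0.5, so the number of positives S ~ Bin(13, 0.5).
Step 4: Two-sided exact p-value = sum of Bin(13,0.5) probabilities at or below the observed probability = 1.000000.
Step 5: alpha = 0.05. fail to reject H0.

n_eff = 13, pos = 7, neg = 6, p = 1.000000, fail to reject H0.


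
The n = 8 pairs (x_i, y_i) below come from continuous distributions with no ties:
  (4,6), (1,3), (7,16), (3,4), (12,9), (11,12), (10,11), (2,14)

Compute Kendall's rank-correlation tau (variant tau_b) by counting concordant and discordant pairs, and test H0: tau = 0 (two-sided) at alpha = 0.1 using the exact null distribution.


Step 1: Enumerate the 28 unordered pairs (i,j) with i<j and classify each by sign(x_j-x_i) * sign(y_j-y_i).
  (1,2):dx=-3,dy=-3->C; (1,3):dx=+3,dy=+10->C; (1,4):dx=-1,dy=-2->C; (1,5):dx=+8,dy=+3->C
  (1,6):dx=+7,dy=+6->C; (1,7):dx=+6,dy=+5->C; (1,8):dx=-2,dy=+8->D; (2,3):dx=+6,dy=+13->C
  (2,4):dx=+2,dy=+1->C; (2,5):dx=+11,dy=+6->C; (2,6):dx=+10,dy=+9->C; (2,7):dx=+9,dy=+8->C
  (2,8):dx=+1,dy=+11->C; (3,4):dx=-4,dy=-12->C; (3,5):dx=+5,dy=-7->D; (3,6):dx=+4,dy=-4->D
  (3,7):dx=+3,dy=-5->D; (3,8):dx=-5,dy=-2->C; (4,5):dx=+9,dy=+5->C; (4,6):dx=+8,dy=+8->C
  (4,7):dx=+7,dy=+7->C; (4,8):dx=-1,dy=+10->D; (5,6):dx=-1,dy=+3->D; (5,7):dx=-2,dy=+2->D
  (5,8):dx=-10,dy=+5->D; (6,7):dx=-1,dy=-1->C; (6,8):dx=-9,dy=+2->D; (7,8):dx=-8,dy=+3->D
Step 2: C = 18, D = 10, total pairs = 28.
Step 3: tau = (C - D)/(n(n-1)/2) = (18 - 10)/28 = 0.285714.
Step 4: Exact two-sided p-value (enumerate n! = 40320 permutations of y under H0): p = 0.398760.
Step 5: alpha = 0.1. fail to reject H0.

tau_b = 0.2857 (C=18, D=10), p = 0.398760, fail to reject H0.


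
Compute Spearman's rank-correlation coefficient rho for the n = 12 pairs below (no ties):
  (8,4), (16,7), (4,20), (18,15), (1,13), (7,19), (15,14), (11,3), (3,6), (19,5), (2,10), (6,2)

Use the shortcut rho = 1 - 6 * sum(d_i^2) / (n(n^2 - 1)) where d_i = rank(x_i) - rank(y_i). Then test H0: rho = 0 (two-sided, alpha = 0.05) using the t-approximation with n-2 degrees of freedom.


Step 1: Rank x and y separately (midranks; no ties here).
rank(x): 8->7, 16->10, 4->4, 18->11, 1->1, 7->6, 15->9, 11->8, 3->3, 19->12, 2->2, 6->5
rank(y): 4->3, 7->6, 20->12, 15->10, 13->8, 19->11, 14->9, 3->2, 6->5, 5->4, 10->7, 2->1
Step 2: d_i = R_x(i) - R_y(i); compute d_i^2.
  (7-3)^2=16, (10-6)^2=16, (4-12)^2=64, (11-10)^2=1, (1-8)^2=49, (6-11)^2=25, (9-9)^2=0, (8-2)^2=36, (3-5)^2=4, (12-4)^2=64, (2-7)^2=25, (5-1)^2=16
sum(d^2) = 316.
Step 3: rho = 1 - 6*316 / (12*(12^2 - 1)) = 1 - 1896/1716 = -0.104895.
Step 4: Under H0, t = rho * sqrt((n-2)/(1-rho^2)) = -0.3335 ~ t(10).
Step 5: Two-sided p-value from the t-distribution with 10 df = 0.745609.
Step 6: alpha = 0.05. fail to reject H0.

rho = -0.1049, p = 0.745609, fail to reject H0 at alpha = 0.05.


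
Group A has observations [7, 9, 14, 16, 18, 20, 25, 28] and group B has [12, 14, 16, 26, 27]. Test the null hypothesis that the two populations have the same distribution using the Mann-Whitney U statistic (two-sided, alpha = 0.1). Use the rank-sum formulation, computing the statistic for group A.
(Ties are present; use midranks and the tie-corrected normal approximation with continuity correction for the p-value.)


Step 1: Combine and sort all 13 observations; assign midranks.
sorted (value, group): (7,X), (9,X), (12,Y), (14,X), (14,Y), (16,X), (16,Y), (18,X), (20,X), (25,X), (26,Y), (27,Y), (28,X)
ranks: 7->1, 9->2, 12->3, 14->4.5, 14->4.5, 16->6.5, 16->6.5, 18->8, 20->9, 25->10, 26->11, 27->12, 28->13
Step 2: Rank sum for X: R1 = 1 + 2 + 4.5 + 6.5 + 8 + 9 + 10 + 13 = 54.
Step 3: U_X = R1 - n1(n1+1)/2 = 54 - 8*9/2 = 54 - 36 = 18.
       U_Y = n1*n2 - U_X = 40 - 18 = 22.
Step 4: Ties are present, so use the tie-corrected normal approximation (with continuity correction) for the p-value.
Step 5: p-value = 0.825728; compare to alpha = 0.1. fail to reject H0.

U_X = 18, p = 0.825728, fail to reject H0 at alpha = 0.1.


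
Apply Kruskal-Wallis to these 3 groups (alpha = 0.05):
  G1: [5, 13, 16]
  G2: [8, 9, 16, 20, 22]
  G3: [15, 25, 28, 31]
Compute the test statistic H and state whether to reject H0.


Step 1: Combine all N = 12 observations and assign midranks.
sorted (value, group, rank): (5,G1,1), (8,G2,2), (9,G2,3), (13,G1,4), (15,G3,5), (16,G1,6.5), (16,G2,6.5), (20,G2,8), (22,G2,9), (25,G3,10), (28,G3,11), (31,G3,12)
Step 2: Sum ranks within each group.
R_1 = 11.5 (n_1 = 3)
R_2 = 28.5 (n_2 = 5)
R_3 = 38 (n_3 = 4)
Step 3: H = 12/(N(N+1)) * sum(R_i^2/n_i) - 3(N+1)
     = 12/(12*13) * (11.5^2/3 + 28.5^2/5 + 38^2/4) - 3*13
     = 0.076923 * 567.533 - 39
     = 4.656410.
Step 4: Ties present; correction factor C = 1 - 6/(12^3 - 12) = 0.996503. Corrected H = 4.656410 / 0.996503 = 4.672749.
Step 5: Under H0, H ~ chi^2(2); p-value = 0.096678.
Step 6: alpha = 0.05. fail to reject H0.

H = 4.6727, df = 2, p = 0.096678, fail to reject H0.
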